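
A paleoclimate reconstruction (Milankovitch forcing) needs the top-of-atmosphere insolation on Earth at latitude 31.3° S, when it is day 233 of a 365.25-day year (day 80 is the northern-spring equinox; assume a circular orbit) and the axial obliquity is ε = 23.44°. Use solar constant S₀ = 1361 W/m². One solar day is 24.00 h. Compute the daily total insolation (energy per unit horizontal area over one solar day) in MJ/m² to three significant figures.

Solar longitude: λ_s = 360° × (233 − 80)/365.25 = 150.801°.
sin δ = sin 23.44° × sin 150.801° = 0.19406, so δ = +11.190°.
cos H₀ = −tan(-31.3°) tan(+11.190°) = 0.1203, H₀ = 1.4502 rad.
Bracket: H₀ sin φ sin δ + cos φ cos δ sin H₀ = 1.4502×-0.51952×0.19406 + 0.85446×0.98099×0.99274 = -0.146206 + 0.832131 = 0.685925.
Q̄ = (S₀/π) × [bracket] = (1361/π) × 0.685925 = 297.16 W/m².
Daily total = Q̄ × 24.00 h × 3600 s/h = 297.16 × 24.00 × 3600 / 10⁶ = 25.67 MJ/m².

25.7 MJ/m²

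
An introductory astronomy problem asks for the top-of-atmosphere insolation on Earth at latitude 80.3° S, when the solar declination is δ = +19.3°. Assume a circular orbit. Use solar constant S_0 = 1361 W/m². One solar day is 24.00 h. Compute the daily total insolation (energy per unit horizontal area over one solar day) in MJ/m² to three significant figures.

0.00 MJ/m²

cos h₀ = −tan(-80.3°) tan(+19.300°) = 2.0487 ≥ 1 ⇒ polar night, h₀ = 0 and Q̄ = 0.
Daily total = Q̄ × 24.00 h × 3600 s/h = 0.00 MJ/m².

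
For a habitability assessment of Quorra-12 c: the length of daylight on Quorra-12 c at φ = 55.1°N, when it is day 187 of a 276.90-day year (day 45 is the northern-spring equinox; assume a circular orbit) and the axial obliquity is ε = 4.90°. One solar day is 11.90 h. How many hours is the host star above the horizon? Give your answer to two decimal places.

Solar longitude: λ_s = 360° × (187 − 45)/276.90 = 184.615°.
sin δ = sin 4.90° × sin 184.615° = -0.00687, so δ = -0.394°.
cos H₀ = −tan φ · tan δ = −tan(+55.1°) × tan(-0.394°) = 0.0099, so H₀ = 1.5609 rad = 89.44°.
Daylight = 2H₀/(2π) × 11.90 h = (1.5609/π) × 11.90 = 5.91 h.

5.91 h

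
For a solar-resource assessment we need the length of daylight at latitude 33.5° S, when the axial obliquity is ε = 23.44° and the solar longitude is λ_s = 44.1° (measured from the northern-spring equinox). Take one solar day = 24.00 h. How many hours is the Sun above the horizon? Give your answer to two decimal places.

10.53 h

Solar declination: sin δ = sin ε · sin λ_s = sin 23.44° × sin 44.1° = 0.27683, so δ = +16.071°.
cos H₀ = −tan φ · tan δ = −tan(-33.5°) × tan(+16.071°) = 0.1907, so H₀ = 1.3789 rad = 79.01°.
Daylight = 2H₀/(2π) × 24.00 h = (1.3789/π) × 24.00 = 10.53 h.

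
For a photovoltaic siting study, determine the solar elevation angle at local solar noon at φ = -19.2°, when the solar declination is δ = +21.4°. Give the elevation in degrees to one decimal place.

At local noon the hour angle is zero, so the zenith angle equals |φ − δ| = |-19.2° − (+21.400°)| = 40.600°.
Elevation = 90° − 40.600° = 49.4°.

49.4°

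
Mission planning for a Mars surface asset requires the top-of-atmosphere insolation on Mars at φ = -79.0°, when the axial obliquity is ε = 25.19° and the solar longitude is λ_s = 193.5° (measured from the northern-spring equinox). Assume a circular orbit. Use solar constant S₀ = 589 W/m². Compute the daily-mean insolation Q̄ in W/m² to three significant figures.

Q̄ ≈ 69.1 W/m²

Solar declination: sin δ = sin ε · sin λ_s = sin 25.19° × sin 193.5° = -0.09936, so δ = -5.702°.
cos H₀ = −tan(-79.0°) tan(-5.702°) = -0.5137, H₀ = 2.1103 rad.
Bracket: H₀ sin φ sin δ + cos φ cos δ sin H₀ = 2.1103×-0.98163×-0.09936 + 0.19081×0.99505×0.85797 = 0.205828 + 0.162899 = 0.368727.
Q̄ = (S₀/π) × [bracket] = (589/π) × 0.368727 = 69.13 W/m².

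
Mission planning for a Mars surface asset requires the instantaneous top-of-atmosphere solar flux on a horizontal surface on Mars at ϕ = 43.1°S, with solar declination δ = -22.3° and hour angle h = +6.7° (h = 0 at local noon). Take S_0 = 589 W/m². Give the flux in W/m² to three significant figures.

cos θ_z = sin ϕ sin δ + cos ϕ cos δ cos h = 0.259272 + 0.670940 = 0.930212.
Flux = S_0 · cos θ_z = 589 × 0.930212 = 547.9 W/m².

548 W/m²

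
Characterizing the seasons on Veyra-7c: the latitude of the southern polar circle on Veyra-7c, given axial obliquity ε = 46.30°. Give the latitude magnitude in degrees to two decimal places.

The polar circle is the lowest latitude that experiences at least one full rotation of continuous darkness at the northern-summer solstice; it lies at |ϕ| = 90° − ε = 90° − 46.30° = 43.70°.

43.70°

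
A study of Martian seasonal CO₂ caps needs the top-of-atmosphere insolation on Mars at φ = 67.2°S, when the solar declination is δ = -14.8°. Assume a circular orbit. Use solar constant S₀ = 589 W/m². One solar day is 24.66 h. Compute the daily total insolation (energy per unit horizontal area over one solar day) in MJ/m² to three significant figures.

cos H₀ = −tan(-67.2°) tan(-14.800°) = -0.6285, H₀ = 2.2505 rad.
Bracket: H₀ sin φ sin δ + cos φ cos δ sin H₀ = 2.2505×-0.92186×-0.25545 + 0.38752×0.96682×0.77778 = 0.529968 + 0.291405 = 0.821373.
Q̄ = (S₀/π) × [bracket] = (589/π) × 0.821373 = 153.99 W/m².
Daily total = Q̄ × 24.66 h × 3600 s/h = 153.99 × 24.66 × 3600 / 10⁶ = 13.67 MJ/m².

13.7 MJ/m²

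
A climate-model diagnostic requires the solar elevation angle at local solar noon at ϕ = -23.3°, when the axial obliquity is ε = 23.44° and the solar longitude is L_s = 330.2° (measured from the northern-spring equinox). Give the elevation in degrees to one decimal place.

Solar declination: sin δ = sin ε · sin L_s = sin 23.44° × sin 330.2° = -0.19769, so δ = -11.402°.
At local noon the hour angle is zero, so the zenith angle equals |ϕ − δ| = |-23.3° − (-11.402°)| = 11.898°.
Elevation = 90° − 11.898° = 78.1°.

78.1°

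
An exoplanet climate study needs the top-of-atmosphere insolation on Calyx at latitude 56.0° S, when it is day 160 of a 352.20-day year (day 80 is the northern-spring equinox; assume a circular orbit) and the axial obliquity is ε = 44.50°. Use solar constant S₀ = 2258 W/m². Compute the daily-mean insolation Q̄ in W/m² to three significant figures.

Solar longitude: λ_s = 360° × (160 − 80)/352.20 = 81.772°.
sin δ = sin 44.50° × sin 81.772° = 0.69369, so δ = +43.923°.
cos H₀ = −tan(-56.0°) tan(+43.923°) = 1.4279 ≥ 1 ⇒ polar night, H₀ = 0 and Q̄ = 0.

Q̄ ≈ 0.00 W/m²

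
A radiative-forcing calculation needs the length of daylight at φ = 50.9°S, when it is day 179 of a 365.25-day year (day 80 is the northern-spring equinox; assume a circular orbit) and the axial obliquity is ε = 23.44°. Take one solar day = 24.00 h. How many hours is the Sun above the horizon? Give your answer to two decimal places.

7.75 h

Solar longitude: λ_s = 360° × (179 − 80)/365.25 = 97.577°.
sin δ = sin 23.44° × sin 97.577° = 0.39432, so δ = +23.223°.
cos H₀ = −tan φ · tan δ = −tan(-50.9°) × tan(+23.223°) = 0.5280, so H₀ = 1.0146 rad = 58.13°.
Daylight = 2H₀/(2π) × 24.00 h = (1.0146/π) × 24.00 = 7.75 h.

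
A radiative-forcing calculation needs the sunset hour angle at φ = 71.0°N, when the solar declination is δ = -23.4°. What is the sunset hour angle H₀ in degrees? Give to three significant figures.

H₀ = 0.00°

cos H₀ = −tan φ · tan δ = 1.2568 ≥ 1, so the Sun never rises (polar night) and H₀ = 0.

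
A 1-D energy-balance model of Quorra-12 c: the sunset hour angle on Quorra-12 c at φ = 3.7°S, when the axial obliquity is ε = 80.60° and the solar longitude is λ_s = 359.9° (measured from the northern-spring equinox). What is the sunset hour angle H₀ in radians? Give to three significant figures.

Solar declination: sin δ = sin ε · sin λ_s = sin 80.60° × sin 359.9° = -0.00172, so δ = -0.099°.
cos H₀ = −tan φ · tan δ = −tan(-3.7°) × tan(-0.099°) = -0.0001, so H₀ = 1.5709 rad = 90.01°.

H₀ = 1.57 rad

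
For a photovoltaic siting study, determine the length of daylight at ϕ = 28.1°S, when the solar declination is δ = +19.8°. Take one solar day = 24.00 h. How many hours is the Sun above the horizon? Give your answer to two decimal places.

10.52 h

cos h₀ = −tan ϕ · tan δ = −tan(-28.1°) × tan(+19.800°) = 0.1922, so h₀ = 1.3774 rad = 78.92°.
Daylight = 2h₀/(2π) × 24.00 h = (1.3774/π) × 24.00 = 10.52 h.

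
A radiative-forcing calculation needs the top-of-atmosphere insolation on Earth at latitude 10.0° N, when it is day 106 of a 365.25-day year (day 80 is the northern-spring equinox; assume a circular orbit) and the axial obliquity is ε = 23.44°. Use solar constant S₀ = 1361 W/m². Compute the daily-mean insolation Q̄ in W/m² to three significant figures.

Q̄ ≈ 441 W/m²

Solar longitude: λ_s = 360° × (106 − 80)/365.25 = 25.626°.
sin δ = sin 23.44° × sin 25.626° = 0.17204, so δ = +9.907°.
cos H₀ = −tan(+10.0°) tan(+9.907°) = -0.0308, H₀ = 1.6016 rad.
Bracket: H₀ sin φ sin δ + cos φ cos δ sin H₀ = 1.6016×0.17365×0.17204 + 0.98481×0.98509×0.99953 = 0.047847 + 0.969671 = 1.017518.
Q̄ = (S₀/π) × [bracket] = (1361/π) × 1.017518 = 440.8 W/m².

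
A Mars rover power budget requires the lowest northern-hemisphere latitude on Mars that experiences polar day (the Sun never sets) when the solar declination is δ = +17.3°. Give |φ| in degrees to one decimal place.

Polar day requires cos H₀ = −tan φ tan δ ≤ −1, i.e. tan φ tan δ ≥ 1.
The boundary is |tan φ| · |tan δ| = 1, so |φ| = 90° − |δ| = 90° − 17.3° = 72.7° in the northern hemisphere.

|φ| = 72.7°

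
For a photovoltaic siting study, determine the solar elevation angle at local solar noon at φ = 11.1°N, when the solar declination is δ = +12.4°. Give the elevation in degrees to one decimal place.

88.7°

At local noon the hour angle is zero, so the zenith angle equals |φ − δ| = |+11.1° − (+12.400°)| = 1.300°.
Elevation = 90° − 1.300° = 88.7°.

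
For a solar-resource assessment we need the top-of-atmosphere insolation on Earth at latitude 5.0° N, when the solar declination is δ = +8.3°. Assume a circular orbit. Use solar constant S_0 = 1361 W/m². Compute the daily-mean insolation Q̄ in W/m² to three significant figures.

Q̄ ≈ 436 W/m²

cos h₀ = −tan(+5.0°) tan(+8.300°) = -0.0128, h₀ = 1.5836 rad.
Bracket: h₀ sin ϕ sin δ + cos ϕ cos δ sin h₀ = 1.5836×0.08716×0.14436 + 0.99619×0.98953×0.99992 = 0.019926 + 0.985681 = 1.005607.
Q̄ = (S_0/π) × [bracket] = (1361/π) × 1.005607 = 435.6 W/m².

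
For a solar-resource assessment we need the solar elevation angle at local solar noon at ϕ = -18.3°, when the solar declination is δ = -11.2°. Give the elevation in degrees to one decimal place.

At local noon the hour angle is zero, so the zenith angle equals |ϕ − δ| = |-18.3° − (-11.200°)| = 7.100°.
Elevation = 90° − 7.100° = 82.9°.

82.9°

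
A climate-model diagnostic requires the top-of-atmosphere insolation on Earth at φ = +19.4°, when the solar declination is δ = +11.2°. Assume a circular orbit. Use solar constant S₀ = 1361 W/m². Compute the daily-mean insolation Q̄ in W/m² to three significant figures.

Q̄ ≈ 446 W/m²

cos H₀ = −tan(+19.4°) tan(+11.200°) = -0.0697, H₀ = 1.6406 rad.
Bracket: H₀ sin φ sin δ + cos φ cos δ sin H₀ = 1.6406×0.33216×0.19423 + 0.94322×0.98096×0.99757 = 0.105844 + 0.923013 = 1.028857.
Q̄ = (S₀/π) × [bracket] = (1361/π) × 1.028857 = 445.7 W/m².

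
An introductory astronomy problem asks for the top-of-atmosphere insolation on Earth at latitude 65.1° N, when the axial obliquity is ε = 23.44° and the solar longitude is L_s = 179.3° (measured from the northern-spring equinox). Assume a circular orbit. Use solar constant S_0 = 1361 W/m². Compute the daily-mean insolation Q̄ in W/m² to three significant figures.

Solar declination: sin δ = sin ε · sin L_s = sin 23.44° × sin 179.3° = 0.00486, so δ = +0.278°.
cos h₀ = −tan(+65.1°) tan(+0.278°) = -0.0105, h₀ = 1.5813 rad.
Bracket: h₀ sin ϕ sin δ + cos ϕ cos δ sin h₀ = 1.5813×0.90704×0.00486 + 0.42104×0.99999×0.99995 = 0.006971 + 0.421015 = 0.427986.
Q̄ = (S_0/π) × [bracket] = (1361/π) × 0.427986 = 185.4 W/m².

Q̄ ≈ 185 W/m²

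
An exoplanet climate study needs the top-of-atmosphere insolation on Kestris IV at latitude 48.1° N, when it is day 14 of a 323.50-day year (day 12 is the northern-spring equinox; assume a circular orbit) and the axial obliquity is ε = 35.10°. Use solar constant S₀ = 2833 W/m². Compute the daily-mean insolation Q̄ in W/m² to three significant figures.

Q̄ ≈ 626 W/m²

Solar longitude: λ_s = 360° × (14 − 12)/323.50 = 2.226°.
sin δ = sin 35.10° × sin 2.226° = 0.02233, so δ = +1.280°.
cos H₀ = −tan(+48.1°) tan(+1.280°) = -0.0249, H₀ = 1.5957 rad.
Bracket: H₀ sin φ sin δ + cos φ cos δ sin H₀ = 1.5957×0.74431×0.02233 + 0.66783×0.99975×0.99969 = 0.026521 + 0.667456 = 0.693977.
Q̄ = (S₀/π) × [bracket] = (2833/π) × 0.693977 = 625.8 W/m².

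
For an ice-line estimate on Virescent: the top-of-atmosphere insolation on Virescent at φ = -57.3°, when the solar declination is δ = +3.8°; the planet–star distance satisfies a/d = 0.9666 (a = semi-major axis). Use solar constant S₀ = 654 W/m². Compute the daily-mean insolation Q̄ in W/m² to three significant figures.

Q̄ ≈ 88.4 W/m²

cos H₀ = −tan(-57.3°) tan(+3.800°) = 0.1035, H₀ = 1.4672 rad.
Bracket: H₀ sin φ sin δ + cos φ cos δ sin H₀ = 1.4672×-0.84151×0.06627 + 0.54024×0.99780×0.99463 = -0.081821 + 0.536157 = 0.454336.
Inverse-square distance factor (a/d)² = 0.9666² = 0.934316.
Q̄ = (S₀/π) × 0.934316 × [bracket] = (654/π) × 0.934316 × 0.454336 = 88.37 W/m².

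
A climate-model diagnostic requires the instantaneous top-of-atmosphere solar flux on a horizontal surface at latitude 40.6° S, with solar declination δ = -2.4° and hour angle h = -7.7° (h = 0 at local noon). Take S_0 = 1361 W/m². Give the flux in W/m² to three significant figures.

cos θ_z = sin ϕ sin δ + cos ϕ cos δ cos h = 0.027252 + 0.751765 = 0.779017.
Flux = S_0 · cos θ_z = 1361 × 0.779017 = 1060 W/m².

1.06e+03 W/m²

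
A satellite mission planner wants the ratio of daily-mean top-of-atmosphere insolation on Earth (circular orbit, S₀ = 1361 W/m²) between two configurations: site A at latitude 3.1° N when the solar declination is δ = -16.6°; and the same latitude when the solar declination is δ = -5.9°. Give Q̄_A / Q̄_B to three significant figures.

— Configuration A (φ=+3.1°):
cos H₀ = −tan(+3.1°) tan(-16.600°) = 0.0161, H₀ = 1.5547 rad.
Bracket: H₀ sin φ sin δ + cos φ cos δ sin H₀ = 1.5547×0.05408×-0.28569 + 0.99854×0.95832×0.99987 = -0.024020 + 0.956796 = 0.932776.
Q̄ = (S₀/π) × [bracket] = (1361/π) × 0.932776 = 404.10 W/m².
— Configuration B (φ=+3.1°):
cos H₀ = −tan(+3.1°) tan(-5.900°) = 0.0056, H₀ = 1.5652 rad.
Bracket: H₀ sin φ sin δ + cos φ cos δ sin H₀ = 1.5652×0.05408×-0.10279 + 0.99854×0.99470×0.99998 = -0.008701 + 0.993228 = 0.984527.
Q̄ = (S₀/π) × [bracket] = (1361/π) × 0.984527 = 426.52 W/m².
Ratio Q̄_A / Q̄_B = 404.10 / 426.52 = 0.9474.

Q̄_A / Q̄_B ≈ 0.947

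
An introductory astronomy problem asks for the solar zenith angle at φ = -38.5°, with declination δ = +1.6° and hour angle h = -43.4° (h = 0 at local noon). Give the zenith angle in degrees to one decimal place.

cos θ_z = sin φ sin δ + cos φ cos δ cos h = -0.017382 + 0.568402 = 0.551020.
θ_z = arccos(0.551020) = 56.6°.

θ_z = 56.6°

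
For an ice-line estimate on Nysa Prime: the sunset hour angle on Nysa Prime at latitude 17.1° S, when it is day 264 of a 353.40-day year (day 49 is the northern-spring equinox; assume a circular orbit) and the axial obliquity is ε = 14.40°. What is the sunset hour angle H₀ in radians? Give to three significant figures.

H₀ = 1.62 rad

Solar longitude: λ_s = 360° × (264 − 49)/353.40 = 219.015°.
sin δ = sin 14.40° × sin 219.015° = -0.15656, so δ = -9.007°.
cos H₀ = −tan φ · tan δ = −tan(-17.1°) × tan(-9.007°) = -0.0488, so H₀ = 1.6196 rad = 92.80°.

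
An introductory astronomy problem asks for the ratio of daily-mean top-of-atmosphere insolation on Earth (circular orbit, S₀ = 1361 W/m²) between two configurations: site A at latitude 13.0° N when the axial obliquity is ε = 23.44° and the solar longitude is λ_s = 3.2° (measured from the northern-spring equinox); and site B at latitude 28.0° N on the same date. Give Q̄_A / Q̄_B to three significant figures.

Q̄_A / Q̄_B ≈ 1.09

— Configuration A (φ=+13.0°):
Solar declination: sin δ = sin ε · sin λ_s = sin 23.44° × sin 3.2° = 0.02221, so δ = +1.272°.
cos H₀ = −tan(+13.0°) tan(+1.272°) = -0.0051, H₀ = 1.5759 rad.
Bracket: H₀ sin φ sin δ + cos φ cos δ sin H₀ = 1.5759×0.22495×0.02221 + 0.97437×0.99975×0.99999 = 0.007873 + 0.974117 = 0.981990.
Q̄ = (S₀/π) × [bracket] = (1361/π) × 0.981990 = 425.42 W/m².
— Configuration B (φ=+28.0°):
cos H₀ = −tan(+28.0°) tan(+1.272°) = -0.0118, H₀ = 1.5826 rad.
Bracket: H₀ sin φ sin δ + cos φ cos δ sin H₀ = 1.5826×0.46947×0.02221 + 0.88295×0.99975×0.99993 = 0.016502 + 0.882667 = 0.899169.
Q̄ = (S₀/π) × [bracket] = (1361/π) × 0.899169 = 389.54 W/m².
Ratio Q̄_A / Q̄_B = 425.42 / 389.54 = 1.092.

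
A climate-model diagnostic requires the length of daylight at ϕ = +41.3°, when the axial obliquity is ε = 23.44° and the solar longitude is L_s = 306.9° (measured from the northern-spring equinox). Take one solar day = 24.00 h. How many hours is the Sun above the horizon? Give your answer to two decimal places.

Solar declination: sin δ = sin ε · sin L_s = sin 23.44° × sin 306.9° = -0.31811, so δ = -18.548°.
cos h₀ = −tan ϕ · tan δ = −tan(+41.3°) × tan(-18.548°) = 0.2948, so h₀ = 1.2716 rad = 72.86°.
Daylight = 2h₀/(2π) × 24.00 h = (1.2716/π) × 24.00 = 9.71 h.

9.71 h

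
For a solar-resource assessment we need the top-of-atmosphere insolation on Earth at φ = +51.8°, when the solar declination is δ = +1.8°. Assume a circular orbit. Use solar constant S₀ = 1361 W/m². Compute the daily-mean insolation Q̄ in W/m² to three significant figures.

Q̄ ≈ 285 W/m²

cos H₀ = −tan(+51.8°) tan(+1.800°) = -0.0399, H₀ = 1.6107 rad.
Bracket: H₀ sin φ sin δ + cos φ cos δ sin H₀ = 1.6107×0.78586×0.03141 + 0.61841×0.99951×0.99920 = 0.039758 + 0.617612 = 0.657370.
Q̄ = (S₀/π) × [bracket] = (1361/π) × 0.657370 = 284.8 W/m².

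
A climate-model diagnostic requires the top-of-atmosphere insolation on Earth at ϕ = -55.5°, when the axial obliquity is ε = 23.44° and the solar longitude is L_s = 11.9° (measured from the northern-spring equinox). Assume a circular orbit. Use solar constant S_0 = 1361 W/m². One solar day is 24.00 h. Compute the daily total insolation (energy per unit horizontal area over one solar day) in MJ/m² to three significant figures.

17.3 MJ/m²

Solar declination: sin δ = sin ε · sin L_s = sin 23.44° × sin 11.9° = 0.08203, so δ = +4.705°.
cos h₀ = −tan(-55.5°) tan(+4.705°) = 0.1198, h₀ = 1.4508 rad.
Bracket: h₀ sin ϕ sin δ + cos ϕ cos δ sin h₀ = 1.4508×-0.82413×0.08203 + 0.56641×0.99663×0.99280 = -0.098079 + 0.560437 = 0.462358.
Q̄ = (S_0/π) × [bracket] = (1361/π) × 0.462358 = 200.30 W/m².
Daily total = Q̄ × 24.00 h × 3600 s/h = 200.30 × 24.00 × 3600 / 10⁶ = 17.31 MJ/m².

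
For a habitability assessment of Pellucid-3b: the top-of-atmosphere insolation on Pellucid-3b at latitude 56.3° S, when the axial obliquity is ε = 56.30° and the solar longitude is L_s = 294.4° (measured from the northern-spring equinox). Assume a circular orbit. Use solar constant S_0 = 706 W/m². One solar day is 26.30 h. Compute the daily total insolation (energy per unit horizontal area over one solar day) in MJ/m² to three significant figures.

Solar declination: sin δ = sin ε · sin L_s = sin 56.30° × sin 294.4° = -0.75765, so δ = -49.257°.
cos h₀ = −tan(-56.3°) tan(-49.257°) = -1.7406 ≤ −1 ⇒ polar day, h₀ = π.
Bracket: h₀ sin ϕ sin δ + cos ϕ cos δ sin h₀ = 3.1416×-0.83195×-0.75765 + 0.55484×0.65266×0.00000 = 1.980235 + 0.000000 = 1.980235.
Q̄ = (S_0/π) × [bracket] = (706/π) × 1.980235 = 445.01 W/m².
Daily total = Q̄ × 26.30 h × 3600 s/h = 445.01 × 26.30 × 3600 / 10⁶ = 42.13 MJ/m².

42.1 MJ/m²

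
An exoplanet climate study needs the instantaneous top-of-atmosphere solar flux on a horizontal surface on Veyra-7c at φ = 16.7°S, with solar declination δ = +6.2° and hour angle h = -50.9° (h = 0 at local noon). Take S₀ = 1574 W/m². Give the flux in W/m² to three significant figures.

cos θ_z = sin φ sin δ + cos φ cos δ cos h = -0.031035 + 0.600542 = 0.569507.
Flux = S₀ · cos θ_z = 1574 × 0.569507 = 896.4 W/m².

896 W/m²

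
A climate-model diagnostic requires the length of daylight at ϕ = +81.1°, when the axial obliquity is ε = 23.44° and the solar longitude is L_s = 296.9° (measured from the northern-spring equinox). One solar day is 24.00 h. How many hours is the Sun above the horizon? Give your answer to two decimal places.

Solar declination: sin δ = sin ε · sin L_s = sin 23.44° × sin 296.9° = -0.35475, so δ = -20.778°.
cos h₀ = −tan ϕ · tan δ = 2.4229 ≥ 1, so the Sun never rises (polar night) and h₀ = 0.
Daylight = 2h₀/(2π) × 24.00 h = (0.0000/π) × 24.00 = 0.00 h.

0.00 h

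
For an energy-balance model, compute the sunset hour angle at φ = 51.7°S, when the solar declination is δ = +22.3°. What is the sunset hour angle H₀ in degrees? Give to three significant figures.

cos H₀ = −tan φ · tan δ = −tan(-51.7°) × tan(+22.300°) = 0.5193, so H₀ = 1.0247 rad = 58.71°.

H₀ = 58.7°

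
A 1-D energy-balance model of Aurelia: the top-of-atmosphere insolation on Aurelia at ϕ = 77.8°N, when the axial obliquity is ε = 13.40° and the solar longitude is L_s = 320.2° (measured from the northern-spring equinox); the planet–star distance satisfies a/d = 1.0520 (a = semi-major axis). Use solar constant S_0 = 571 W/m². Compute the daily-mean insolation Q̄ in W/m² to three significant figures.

Q̄ ≈ 6.82 W/m²

Solar declination: sin δ = sin ε · sin L_s = sin 13.40° × sin 320.2° = -0.14834, so δ = -8.531°.
cos h₀ = −tan(+77.8°) tan(-8.531°) = 0.6938, h₀ = 0.8041 rad.
Bracket: h₀ sin ϕ sin δ + cos ϕ cos δ sin h₀ = 0.8041×0.97742×-0.14834 + 0.21132×0.98894×0.72017 = -0.116587 + 0.150503 = 0.033916.
Inverse-square distance factor (a/d)² = 1.0520² = 1.106704.
Q̄ = (S_0/π) × 1.106704 × [bracket] = (571/π) × 1.106704 × 0.033916 = 6.822 W/m².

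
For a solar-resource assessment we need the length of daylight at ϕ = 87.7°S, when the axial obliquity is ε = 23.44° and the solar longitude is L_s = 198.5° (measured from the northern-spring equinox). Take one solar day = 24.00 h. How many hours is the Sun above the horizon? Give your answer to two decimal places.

24.00 h

Solar declination: sin δ = sin ε · sin L_s = sin 23.44° × sin 198.5° = -0.12622, so δ = -7.251°.
Sunrise equation: cos h₀ = −tan ϕ · tan δ = -3.1679 ≤ −1, so the Sun never sets (polar day) and h₀ = π.
Daylight = 2h₀/(2π) × 24.00 h = (3.1416/π) × 24.00 = 24.00 h.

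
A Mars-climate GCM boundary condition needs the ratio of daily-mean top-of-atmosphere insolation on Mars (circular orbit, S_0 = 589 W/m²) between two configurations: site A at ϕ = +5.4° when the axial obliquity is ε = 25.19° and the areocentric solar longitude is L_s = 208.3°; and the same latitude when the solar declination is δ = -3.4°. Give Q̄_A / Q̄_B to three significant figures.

— Configuration A (ϕ=+5.4°):
sin δ = sin 25.19° × sin 208.3° = -0.20178, so δ = -11.641°.
cos h₀ = −tan(+5.4°) tan(-11.641°) = 0.0195, h₀ = 1.5513 rad.
Bracket: h₀ sin ϕ sin δ + cos ϕ cos δ sin h₀ = 1.5513×0.09411×-0.20178 + 0.99556×0.97943×0.99981 = -0.029458 + 0.974896 = 0.945438.
Q̄ = (S_0/π) × [bracket] = (589/π) × 0.945438 = 177.25 W/m².
— Configuration B (ϕ=+5.4°):
cos h₀ = −tan(+5.4°) tan(-3.400°) = 0.0056, h₀ = 1.5652 rad.
Bracket: h₀ sin ϕ sin δ + cos ϕ cos δ sin h₀ = 1.5652×0.09411×-0.05931 + 0.99556×0.99824×0.99998 = -0.008736 + 0.993788 = 0.985052.
Q̄ = (S_0/π) × [bracket] = (589/π) × 0.985052 = 184.68 W/m².
Ratio Q̄_A / Q̄_B = 177.25 / 184.68 = 0.9598.

Q̄_A / Q̄_B ≈ 0.960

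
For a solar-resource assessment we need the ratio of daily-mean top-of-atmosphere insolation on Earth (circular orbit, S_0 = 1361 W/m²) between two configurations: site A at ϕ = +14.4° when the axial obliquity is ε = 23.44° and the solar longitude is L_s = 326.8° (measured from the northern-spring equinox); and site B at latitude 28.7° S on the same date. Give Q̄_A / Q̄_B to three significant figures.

— Configuration A (ϕ=+14.4°):
Solar declination: sin δ = sin ε · sin L_s = sin 23.44° × sin 326.8° = -0.21781, so δ = -12.581°.
cos h₀ = −tan(+14.4°) tan(-12.581°) = 0.0573, h₀ = 1.5135 rad.
Bracket: h₀ sin ϕ sin δ + cos ϕ cos δ sin h₀ = 1.5135×0.24869×-0.21781 + 0.96858×0.97599×0.99836 = -0.081982 + 0.943774 = 0.861792.
Q̄ = (S_0/π) × [bracket] = (1361/π) × 0.861792 = 373.35 W/m².
— Configuration B (ϕ=-28.7°):
cos h₀ = −tan(-28.7°) tan(-12.581°) = -0.1222, h₀ = 1.6933 rad.
Bracket: h₀ sin ϕ sin δ + cos ϕ cos δ sin h₀ = 1.6933×-0.48022×-0.21781 + 0.87715×0.97599×0.99251 = 0.177114 + 0.849678 = 1.026792.
Q̄ = (S_0/π) × [bracket] = (1361/π) × 1.026792 = 444.83 W/m².
Ratio Q̄_A / Q̄_B = 373.35 / 444.83 = 0.8393.

Q̄_A / Q̄_B ≈ 0.839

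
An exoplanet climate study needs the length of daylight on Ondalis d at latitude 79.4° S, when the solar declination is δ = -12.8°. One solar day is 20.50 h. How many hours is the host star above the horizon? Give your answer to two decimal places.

Sunrise equation: cos H₀ = −tan φ · tan δ = -1.2140 ≤ −1, so the host star never sets (polar day) and H₀ = π.
Daylight = 2H₀/(2π) × 20.50 h = (3.1416/π) × 20.50 = 20.50 h.

20.50 h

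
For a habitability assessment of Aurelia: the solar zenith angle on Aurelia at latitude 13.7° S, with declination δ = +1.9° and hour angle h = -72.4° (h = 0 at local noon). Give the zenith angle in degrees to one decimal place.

θ_z = 73.4°

cos θ_z = sin ϕ sin δ + cos ϕ cos δ cos h = -0.007852 + 0.293606 = 0.285754.
θ_z = arccos(0.285754) = 73.4°.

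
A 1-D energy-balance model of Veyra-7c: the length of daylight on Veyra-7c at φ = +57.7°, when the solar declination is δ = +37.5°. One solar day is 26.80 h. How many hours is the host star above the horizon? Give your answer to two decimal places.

Sunrise equation: cos H₀ = −tan φ · tan δ = -1.2138 ≤ −1, so the host star never sets (polar day) and H₀ = π.
Daylight = 2H₀/(2π) × 26.80 h = (3.1416/π) × 26.80 = 26.80 h.

26.80 h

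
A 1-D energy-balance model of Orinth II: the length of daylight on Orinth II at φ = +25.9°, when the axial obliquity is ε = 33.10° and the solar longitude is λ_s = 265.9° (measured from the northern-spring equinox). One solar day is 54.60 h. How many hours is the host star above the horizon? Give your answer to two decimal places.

Solar declination: sin δ = sin ε · sin λ_s = sin 33.10° × sin 265.9° = -0.54470, so δ = -33.004°.
cos H₀ = −tan φ · tan δ = −tan(+25.9°) × tan(-33.004°) = 0.3154, so H₀ = 1.2499 rad = 71.62°.
Daylight = 2H₀/(2π) × 54.60 h = (1.2499/π) × 54.60 = 21.72 h.

21.72 h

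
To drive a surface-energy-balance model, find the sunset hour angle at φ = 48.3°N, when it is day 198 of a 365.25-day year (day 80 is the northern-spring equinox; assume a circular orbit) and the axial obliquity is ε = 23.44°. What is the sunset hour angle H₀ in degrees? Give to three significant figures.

H₀ = 115°

Solar longitude: λ_s = 360° × (198 − 80)/365.25 = 116.304°.
sin δ = sin 23.44° × sin 116.304° = 0.35660, so δ = +20.892°.
cos H₀ = −tan φ · tan δ = −tan(+48.3°) × tan(+20.892°) = -0.4284, so H₀ = 2.0135 rad = 115.37°.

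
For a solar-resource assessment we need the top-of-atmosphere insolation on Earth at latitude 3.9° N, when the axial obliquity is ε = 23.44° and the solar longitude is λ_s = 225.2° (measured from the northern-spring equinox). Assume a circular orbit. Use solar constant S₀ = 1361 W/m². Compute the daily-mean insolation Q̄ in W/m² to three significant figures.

Q̄ ≈ 402 W/m²

Solar declination: sin δ = sin ε · sin λ_s = sin 23.44° × sin 225.2° = -0.28226, so δ = -16.395°.
cos H₀ = −tan(+3.9°) tan(-16.395°) = 0.0201, H₀ = 1.5507 rad.
Bracket: H₀ sin φ sin δ + cos φ cos δ sin H₀ = 1.5507×0.06802×-0.28226 + 0.99768×0.95934×0.99980 = -0.029772 + 0.956923 = 0.927151.
Q̄ = (S₀/π) × [bracket] = (1361/π) × 0.927151 = 401.7 W/m².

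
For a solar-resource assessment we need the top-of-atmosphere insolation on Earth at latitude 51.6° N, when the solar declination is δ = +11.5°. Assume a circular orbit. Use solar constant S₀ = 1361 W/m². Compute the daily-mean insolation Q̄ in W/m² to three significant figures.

cos H₀ = −tan(+51.6°) tan(+11.500°) = -0.2567, H₀ = 1.8304 rad.
Bracket: H₀ sin φ sin δ + cos φ cos δ sin H₀ = 1.8304×0.78369×0.19937 + 0.62115×0.97992×0.96649 = 0.285990 + 0.588281 = 0.874271.
Q̄ = (S₀/π) × [bracket] = (1361/π) × 0.874271 = 378.8 W/m².

Q̄ ≈ 379 W/m²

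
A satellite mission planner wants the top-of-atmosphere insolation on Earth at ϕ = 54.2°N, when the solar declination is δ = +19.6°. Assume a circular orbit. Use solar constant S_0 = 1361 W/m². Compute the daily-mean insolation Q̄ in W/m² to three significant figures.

Q̄ ≈ 454 W/m²

cos h₀ = −tan(+54.2°) tan(+19.600°) = -0.4937, h₀ = 2.0872 rad.
Bracket: h₀ sin ϕ sin δ + cos ϕ cos δ sin h₀ = 2.0872×0.81106×0.33545 + 0.58496×0.94206×0.86962 = 0.567865 + 0.479219 = 1.047084.
Q̄ = (S_0/π) × [bracket] = (1361/π) × 1.047084 = 453.6 W/m².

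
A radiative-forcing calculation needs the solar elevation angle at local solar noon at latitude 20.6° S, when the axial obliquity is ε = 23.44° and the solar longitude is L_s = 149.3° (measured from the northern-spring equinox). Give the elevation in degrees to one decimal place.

57.7°

Solar declination: sin δ = sin ε · sin L_s = sin 23.44° × sin 149.3° = 0.20309, so δ = +11.718°.
At local noon the hour angle is zero, so the zenith angle equals |ϕ − δ| = |-20.6° − (+11.718°)| = 32.318°.
Elevation = 90° − 32.318° = 57.7°.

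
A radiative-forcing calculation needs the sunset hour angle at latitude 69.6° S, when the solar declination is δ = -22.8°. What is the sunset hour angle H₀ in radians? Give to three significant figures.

Sunrise equation: cos H₀ = −tan φ · tan δ = -1.1303 ≤ −1, so the Sun never sets (polar day) and H₀ = π.

H₀ = 3.14 rad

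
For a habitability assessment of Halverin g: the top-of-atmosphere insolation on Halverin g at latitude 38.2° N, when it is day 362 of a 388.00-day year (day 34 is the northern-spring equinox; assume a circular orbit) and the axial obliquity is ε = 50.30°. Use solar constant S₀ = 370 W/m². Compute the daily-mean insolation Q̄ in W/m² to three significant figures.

Q̄ ≈ 14.4 W/m²

Solar longitude: λ_s = 360° × (362 − 34)/388.00 = 304.330°.
sin δ = sin 50.30° × sin 304.330° = -0.63537, so δ = -39.448°.
cos H₀ = −tan(+38.2°) tan(-39.448°) = 0.6475, H₀ = 0.8665 rad.
Bracket: H₀ sin φ sin δ + cos φ cos δ sin H₀ = 0.8665×0.61841×-0.63537 + 0.78586×0.77221×0.76208 = -0.340464 + 0.462467 = 0.122003.
Q̄ = (S₀/π) × [bracket] = (370/π) × 0.122003 = 14.37 W/m².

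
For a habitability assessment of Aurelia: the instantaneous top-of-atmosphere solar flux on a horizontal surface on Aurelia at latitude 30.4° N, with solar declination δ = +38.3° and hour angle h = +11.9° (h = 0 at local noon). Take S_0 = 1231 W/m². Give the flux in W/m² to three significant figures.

1.20e+03 W/m²

cos θ_z = sin ϕ sin δ + cos ϕ cos δ cos h = 0.313629 + 0.662334 = 0.975963.
Flux = S_0 · cos θ_z = 1231 × 0.975963 = 1201 W/m².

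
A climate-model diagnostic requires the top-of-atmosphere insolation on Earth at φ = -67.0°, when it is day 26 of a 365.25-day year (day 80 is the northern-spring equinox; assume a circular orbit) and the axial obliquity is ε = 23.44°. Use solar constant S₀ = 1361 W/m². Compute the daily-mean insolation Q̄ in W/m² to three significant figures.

Solar longitude: λ_s = 360° × (26 − 80)/365.25 = -53.224°, i.e. -53.224° + 360° = 306.776°.
sin δ = sin 23.44° × sin 306.776° = -0.31862, so δ = -18.580°.
cos H₀ = −tan(-67.0°) tan(-18.580°) = -0.7919, H₀ = 2.4847 rad.
Bracket: H₀ sin φ sin δ + cos φ cos δ sin H₀ = 2.4847×-0.92050×-0.31862 + 0.39073×0.94788×0.61066 = 0.728737 + 0.226167 = 0.954904.
Q̄ = (S₀/π) × [bracket] = (1361/π) × 0.954904 = 413.7 W/m².

Q̄ ≈ 414 W/m²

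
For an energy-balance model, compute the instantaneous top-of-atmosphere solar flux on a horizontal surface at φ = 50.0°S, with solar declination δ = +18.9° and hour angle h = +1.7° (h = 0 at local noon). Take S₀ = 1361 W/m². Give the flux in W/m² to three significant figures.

cos θ_z = sin φ sin δ + cos φ cos δ cos h = -0.248135 + 0.607864 = 0.359729.
Flux = S₀ · cos θ_z = 1361 × 0.359729 = 489.6 W/m².

490 W/m²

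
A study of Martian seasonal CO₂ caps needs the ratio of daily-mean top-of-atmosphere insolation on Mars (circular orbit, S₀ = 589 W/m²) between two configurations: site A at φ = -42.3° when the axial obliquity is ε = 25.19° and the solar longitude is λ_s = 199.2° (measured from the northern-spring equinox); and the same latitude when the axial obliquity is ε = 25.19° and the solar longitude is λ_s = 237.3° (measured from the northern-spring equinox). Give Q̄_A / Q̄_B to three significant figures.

Q̄_A / Q̄_B ≈ 0.797

— Configuration A (φ=-42.3°):
Solar declination: sin δ = sin ε · sin λ_s = sin 25.19° × sin 199.2° = -0.13997, so δ = -8.046°.
cos H₀ = −tan(-42.3°) tan(-8.046°) = -0.1286, H₀ = 1.6998 rad.
Bracket: H₀ sin φ sin δ + cos φ cos δ sin H₀ = 1.6998×-0.67301×-0.13997 + 0.73963×0.99016×0.99169 = 0.160123 + 0.726266 = 0.886389.
Q̄ = (S₀/π) × [bracket] = (589/π) × 0.886389 = 166.18 W/m².
— Configuration B (φ=-42.3°):
Solar declination: sin δ = sin ε · sin λ_s = sin 25.19° × sin 237.3° = -0.35816, so δ = -20.988°.
cos H₀ = −tan(-42.3°) tan(-20.988°) = -0.3491, H₀ = 1.9274 rad.
Bracket: H₀ sin φ sin δ + cos φ cos δ sin H₀ = 1.9274×-0.67301×-0.35816 + 0.73963×0.93366×0.93710 = 0.464591 + 0.647127 = 1.111718.
Q̄ = (S₀/π) × [bracket] = (589/π) × 1.111718 = 208.43 W/m².
Ratio Q̄_A / Q̄_B = 166.18 / 208.43 = 0.7973.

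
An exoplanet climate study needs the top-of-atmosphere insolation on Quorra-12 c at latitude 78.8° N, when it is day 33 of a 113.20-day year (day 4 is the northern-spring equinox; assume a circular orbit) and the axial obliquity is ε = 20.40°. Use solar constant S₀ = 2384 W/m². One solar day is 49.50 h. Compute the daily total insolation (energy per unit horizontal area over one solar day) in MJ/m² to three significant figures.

145 MJ/m²

Solar longitude: λ_s = 360° × (33 − 4)/113.20 = 92.226°.
sin δ = sin 20.40° × sin 92.226° = 0.34831, so δ = +20.384°.
cos H₀ = −tan(+78.8°) tan(+20.384°) = -1.8766 ≤ −1 ⇒ polar day, H₀ = π.
Bracket: H₀ sin φ sin δ + cos φ cos δ sin H₀ = 3.1416×0.98096×0.34831 + 0.19423×0.93738×0.00000 = 1.073416 + 0.000000 = 1.073416.
Q̄ = (S₀/π) × [bracket] = (2384/π) × 1.073416 = 814.56 W/m².
Daily total = Q̄ × 49.50 h × 3600 s/h = 814.56 × 49.50 × 3600 / 10⁶ = 145.2 MJ/m².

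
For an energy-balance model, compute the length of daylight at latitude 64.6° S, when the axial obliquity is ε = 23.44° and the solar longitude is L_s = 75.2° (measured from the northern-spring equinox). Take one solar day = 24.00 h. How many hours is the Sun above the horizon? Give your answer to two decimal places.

3.82 h

Solar declination: sin δ = sin ε · sin L_s = sin 23.44° × sin 75.2° = 0.38459, so δ = +22.618°.
cos h₀ = −tan ϕ · tan δ = −tan(-64.6°) × tan(+22.618°) = 0.8774, so h₀ = 0.5003 rad = 28.67°.
Daylight = 2h₀/(2π) × 24.00 h = (0.5003/π) × 24.00 = 3.82 h.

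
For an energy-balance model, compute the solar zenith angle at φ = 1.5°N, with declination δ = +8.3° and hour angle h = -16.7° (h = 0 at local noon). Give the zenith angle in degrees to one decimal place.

θ_z = 18.0°

cos θ_z = sin φ sin δ + cos φ cos δ cos h = 0.003779 + 0.947465 = 0.951244.
θ_z = arccos(0.951244) = 18.0°.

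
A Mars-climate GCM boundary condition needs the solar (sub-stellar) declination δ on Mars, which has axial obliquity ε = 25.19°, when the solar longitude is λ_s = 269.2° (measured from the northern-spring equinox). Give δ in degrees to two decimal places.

sin δ = sin ε · sin λ_s = sin 25.19° × sin 269.2° = -0.425580.
δ = arcsin(-0.425580) = -25.19°.

δ = -25.19°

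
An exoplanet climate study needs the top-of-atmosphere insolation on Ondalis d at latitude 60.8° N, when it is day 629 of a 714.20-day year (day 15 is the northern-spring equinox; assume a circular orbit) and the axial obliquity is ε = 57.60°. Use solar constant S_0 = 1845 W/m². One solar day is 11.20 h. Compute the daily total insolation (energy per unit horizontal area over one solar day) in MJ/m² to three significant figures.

0.00 MJ/m²

Solar longitude: L_s = 360° × (629 − 15)/714.20 = 309.493°.
sin δ = sin 57.60° × sin 309.493° = -0.65157, so δ = -40.660°.
cos h₀ = −tan(+60.8°) tan(-40.660°) = 1.5369 ≥ 1 ⇒ polar night, h₀ = 0 and Q̄ = 0.
Daily total = Q̄ × 11.20 h × 3600 s/h = 0.00 MJ/m².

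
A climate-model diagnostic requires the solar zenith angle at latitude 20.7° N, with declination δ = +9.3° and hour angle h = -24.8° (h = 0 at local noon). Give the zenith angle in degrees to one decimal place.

θ_z = 26.5°

cos θ_z = sin ϕ sin δ + cos ϕ cos δ cos h = 0.057123 + 0.838013 = 0.895136.
θ_z = arccos(0.895136) = 26.5°.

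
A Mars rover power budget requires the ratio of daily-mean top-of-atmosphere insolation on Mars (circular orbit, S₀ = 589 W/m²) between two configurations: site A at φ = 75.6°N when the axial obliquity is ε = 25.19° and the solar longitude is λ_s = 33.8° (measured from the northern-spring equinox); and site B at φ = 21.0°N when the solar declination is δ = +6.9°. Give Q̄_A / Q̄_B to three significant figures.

Q̄_A / Q̄_B ≈ 0.726

— Configuration A (φ=+75.6°):
Solar declination: sin δ = sin ε · sin λ_s = sin 25.19° × sin 33.8° = 0.23677, so δ = +13.696°.
cos H₀ = −tan(+75.6°) tan(+13.696°) = -0.9492, H₀ = 2.8213 rad.
Bracket: H₀ sin φ sin δ + cos φ cos δ sin H₀ = 2.8213×0.96858×0.23677 + 0.24869×0.97157×0.31482 = 0.647011 + 0.076067 = 0.723078.
Q̄ = (S₀/π) × [bracket] = (589/π) × 0.723078 = 135.57 W/m².
— Configuration B (φ=+21.0°):
cos H₀ = −tan(+21.0°) tan(+6.900°) = -0.0465, H₀ = 1.6173 rad.
Bracket: H₀ sin φ sin δ + cos φ cos δ sin H₀ = 1.6173×0.35837×0.12014 + 0.93358×0.99276×0.99892 = 0.069632 + 0.925820 = 0.995452.
Q̄ = (S₀/π) × [bracket] = (589/π) × 0.995452 = 186.63 W/m².
Ratio Q̄_A / Q̄_B = 135.57 / 186.63 = 0.7264.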